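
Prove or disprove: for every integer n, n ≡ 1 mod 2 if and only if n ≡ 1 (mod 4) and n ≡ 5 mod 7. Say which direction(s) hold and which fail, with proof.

Not equivalent: only (⇐) holds.

(⟹) This fails: n = 1 gives 1 ≡ 1 (mod 2) but 1 ≡ 1 (mod 7), so the conjunction on the right does not hold.

(⟸) Conversely, if n ≡ 1 (mod 4) and n ≡ 5 (mod 7), then by the Chinese remainder theorem n ≡ 5 (mod 28). Since 5 ≡ 1 (mod 2) and 2 ∣ 28, we get n ≡ 1 (mod 2).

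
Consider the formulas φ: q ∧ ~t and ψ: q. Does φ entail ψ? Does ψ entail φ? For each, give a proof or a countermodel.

(⇒) holds; (⇐) fails.

(⇒) Assume the antecedent. If t is true, the antecedent cannot hold. If t is false, the antecedent forces (t = F, q = T), and q holds there. Either way q holds.

(⇐) This fails. Under t = T, q = T, the left side is false but the right side is true.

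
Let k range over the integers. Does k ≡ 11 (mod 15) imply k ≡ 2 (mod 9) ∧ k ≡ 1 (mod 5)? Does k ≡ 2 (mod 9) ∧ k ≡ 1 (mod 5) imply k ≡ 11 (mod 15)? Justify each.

(→) This fails: k = 41 gives 41 ≡ 11 (mod 15) but 41 ≡ 5 (mod 9), so the conjunction on the right does not hold.

(←) Conversely, if k ≡ 2 (mod 9) and k ≡ 1 (mod 5), then by the Chinese remainder theorem k ≡ 11 (mod 45). Since 11 ≡ 11 (mod 15) and 15 ∣ 45, we get k ≡ 11 (mod 15).

The forward direction fails; the converse holds.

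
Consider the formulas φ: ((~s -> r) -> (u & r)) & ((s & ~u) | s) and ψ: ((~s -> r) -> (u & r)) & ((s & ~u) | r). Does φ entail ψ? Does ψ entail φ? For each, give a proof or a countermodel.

(⇒) holds; (⇐) fails.

(⟸) This fails. Under r = T, s = F, u = T, the left side is false but the right side is true.

(⟹) Assume the antecedent. If r is true, the antecedent forces (r = T, s = T, u = T), and the consequent holds there. If r is false, the antecedent cannot hold. Either way the consequent holds.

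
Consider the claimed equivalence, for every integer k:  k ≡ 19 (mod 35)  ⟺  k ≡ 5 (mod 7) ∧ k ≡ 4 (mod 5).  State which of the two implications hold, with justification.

Forward direction. Suppose k ≡ 19 (mod 35); write k = 35j + 19. Since 7 ∣ 35, reducing mod 7 gives k ≡ 19 ≡ 5 (mod 7); since 5 ∣ 35, reducing mod 5 gives k ≡ 19 ≡ 4 (mod 5).

Converse. If k ≡ 5 (mod 7) and k ≡ 4 (mod 5), then by the Chinese remainder theorem k ≡ 19 (mod 35). This is exactly k ≡ 19 (mod 35).

Both implications hold.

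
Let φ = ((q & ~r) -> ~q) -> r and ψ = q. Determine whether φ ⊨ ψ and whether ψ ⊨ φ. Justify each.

Only the reverse direction holds.

(⇐) Assume the antecedent. If r is true, ((q & ~r) -> ~q) -> r reduces to true regardless of the other variables. If r is false, the antecedent forces (r = F, q = T), and ((q & ~r) -> ~q) -> r holds there. Either way ((q & ~r) -> ~q) -> r holds.

(⇒) This fails. Under r = T, q = F, the left side is true but the right side is false.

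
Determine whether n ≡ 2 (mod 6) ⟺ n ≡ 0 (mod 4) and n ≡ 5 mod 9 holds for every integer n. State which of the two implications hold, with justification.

Forward direction. This fails: n = 2 gives 2 ≡ 2 (mod 6) but 2 ≡ 2 (mod 4), so the conjunction on the right does not hold.

Converse. If n ≡ 0 (mod 4) and n ≡ 5 (mod 9), then by the Chinese remainder theorem n ≡ 32 (mod 36). Since 32 ≡ 2 (mod 6) and 6 ∣ 36, we get n ≡ 2 (mod 6).

The forward direction fails; the converse holds.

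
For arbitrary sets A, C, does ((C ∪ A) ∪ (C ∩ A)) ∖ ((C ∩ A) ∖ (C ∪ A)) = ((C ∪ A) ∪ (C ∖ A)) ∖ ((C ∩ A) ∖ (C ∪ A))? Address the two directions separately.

(⟹) Let x ∈ ((C ∪ A) ∪ (C ∩ A)) ∖ ((C ∩ A) ∖ (C ∪ A)). Then either x ∈ A and x ∉ C; or x ∈ C and x ∉ A; or x ∈ A ∩ C. In each case x ∈ ((C ∪ A) ∪ (C ∖ A)) ∖ ((C ∩ A) ∖ (C ∪ A)), so ((C ∪ A) ∪ (C ∩ A)) ∖ ((C ∩ A) ∖ (C ∪ A)) ⊆ ((C ∪ A) ∪ (C ∖ A)) ∖ ((C ∩ A) ∖ (C ∪ A)).

(⟸) Let x ∈ ((C ∪ A) ∪ (C ∖ A)) ∖ ((C ∩ A) ∖ (C ∪ A)). Then either x ∈ A and x ∉ C; or x ∈ C and x ∉ A; or x ∈ A ∩ C. In each case x ∈ ((C ∪ A) ∪ (C ∩ A)) ∖ ((C ∩ A) ∖ (C ∪ A)), so ((C ∪ A) ∪ (C ∖ A)) ∖ ((C ∩ A) ∖ (C ∪ A)) ⊆ ((C ∪ A) ∪ (C ∩ A)) ∖ ((C ∩ A) ∖ (C ∪ A)).

The two sets are equal.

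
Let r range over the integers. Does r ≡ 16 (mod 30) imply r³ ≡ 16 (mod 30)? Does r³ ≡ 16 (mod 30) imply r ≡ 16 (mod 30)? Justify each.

The biconditional holds.

[⇒] Suppose r ≡ 16 (mod 30). Write r = 30j + 16. Then (30j + 16)³ = 27000j³ + 43200j² + 23040j + 4096 = 30(900j³ + 1440j² + 768j + 136) + 16, so r³ ≡ 16 (mod 30).

[⇐] Conversely, suppose r³ ≡ 16 (mod 30). The only residue r in {0, …, 29} with r³ ≡ 16 (mod 30) is r = 16, so r ≡ 16 (mod 30).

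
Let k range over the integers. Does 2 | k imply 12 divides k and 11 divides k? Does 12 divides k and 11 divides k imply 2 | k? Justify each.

Converse. Suppose 12 ∣ k and 11 ∣ k. Any common multiple of 12 and 11 is a multiple of their lcm; here gcd(12, 11) = 1, so lcm(12, 11) = 12·11 = 132, so 132 ∣ k. Since 2 ∣ 132, it follows that 2 ∣ k.

Forward direction. This fails: take k = 2. Certainly 2 ∣ 2, but 12 ∤ 2.

The forward direction fails; the converse holds.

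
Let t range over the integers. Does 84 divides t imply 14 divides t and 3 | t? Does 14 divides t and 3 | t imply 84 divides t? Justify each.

(⟸) This fails: take t = 42. Both 14 ∣ 42 and 3 ∣ 42, yet 42 is not a multiple of 84 (since 42 = 0·84 + 42), so 84 ∤ 42.

(⟹) If 84 ∣ t, write t = 84q. Since 84 = 6·14, t = 14·(6q), so 14 ∣ t; and since 84 = 28·3, t = 3·(28q), so 3 ∣ t.

Only the forward implication holds.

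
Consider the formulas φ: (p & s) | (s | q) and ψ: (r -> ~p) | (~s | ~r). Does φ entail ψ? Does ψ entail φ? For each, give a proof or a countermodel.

(⇒) This fails. Under s = T, q = F, r = T, p = T, the left side is true but the right side is false.

(⇐) This fails. Under s = F, q = F, r = F, p = F, the left side is false but the right side is true.

(⇒) fails and (⇐) fails.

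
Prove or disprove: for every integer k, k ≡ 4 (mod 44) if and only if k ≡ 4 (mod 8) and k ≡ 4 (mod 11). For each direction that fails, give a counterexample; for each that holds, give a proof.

(⇒) fails; (⇐) holds.

[⇐] If k ≡ 4 (mod 8) and k ≡ 4 (mod 11), then by the Chinese remainder theorem k ≡ 4 (mod 88). Since 4 ≡ 4 (mod 44) and 44 ∣ 88, we get k ≡ 4 (mod 44).

[⇒] This fails: k = 48 gives 48 ≡ 4 (mod 44) but 48 ≡ 0 (mod 8), so the conjunction on the right does not hold.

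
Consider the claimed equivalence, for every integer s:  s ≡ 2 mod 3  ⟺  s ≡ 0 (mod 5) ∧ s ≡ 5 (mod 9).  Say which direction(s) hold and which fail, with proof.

(⇒) This fails: s = 32 gives 32 ≡ 2 (mod 3) but 32 ≡ 2 (mod 5), so the conjunction on the right does not hold.

(⇐) Conversely, if s ≡ 0 (mod 5) and s ≡ 5 (mod 9), then by the Chinese remainder theorem s ≡ 5 (mod 45). Since 5 ≡ 2 (mod 3) and 3 ∣ 45, we get s ≡ 2 (mod 3).

Not equivalent: only (⇐) holds.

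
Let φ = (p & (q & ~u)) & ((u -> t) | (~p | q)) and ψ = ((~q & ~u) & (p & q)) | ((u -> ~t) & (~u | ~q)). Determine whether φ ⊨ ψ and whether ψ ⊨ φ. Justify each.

Forward direction. Assume the antecedent. If u is true, the antecedent cannot hold. If u is false, the consequent reduces to true regardless of the other variables. Either way the consequent holds.

Converse. This fails. Under u = F, t = F, q = F, p = F, the left side is false but the right side is true.

(⇒) holds; (⇐) fails.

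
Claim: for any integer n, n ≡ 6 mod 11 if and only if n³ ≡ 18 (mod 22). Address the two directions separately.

Converse. The residues r modulo 22 with r³ ≡ 18 (mod 22) are exactly {6}, and each is ≡ 6 (mod 11).

Forward direction. This fails: take n = 17. Then 17 ≡ 6 (mod 11), but 17³ = 4913 ≡ 7 (mod 22), not 18.

Only the converse holds.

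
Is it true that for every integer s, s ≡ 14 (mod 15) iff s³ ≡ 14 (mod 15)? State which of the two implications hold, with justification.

Converse. Suppose s³ ≡ 14 (mod 15). The only residue r in {0, …, 14} with r³ ≡ 14 (mod 15) is r = 14, so s ≡ 14 (mod 15).

Forward direction. Suppose s ≡ 14 (mod 15). Write s = 15j + 14. Then (15j + 14)³ = 3375j³ + 9450j² + 8820j + 2744 = 15(225j³ + 630j² + 588j + 182) + 14, so s³ ≡ 14 (mod 15).

The biconditional holds.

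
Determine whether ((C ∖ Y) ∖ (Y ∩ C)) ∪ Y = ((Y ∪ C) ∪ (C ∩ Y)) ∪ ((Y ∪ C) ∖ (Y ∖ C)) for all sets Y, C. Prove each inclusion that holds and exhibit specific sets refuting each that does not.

(⊆) Let x ∈ ((C ∖ Y) ∖ (Y ∩ C)) ∪ Y. Then either x ∈ Y and x ∉ C; or x ∈ C and x ∉ Y; or x ∈ Y ∩ C. In each case x ∈ ((Y ∪ C) ∪ (C ∩ Y)) ∪ ((Y ∪ C) ∖ (Y ∖ C)), so ((C ∖ Y) ∖ (Y ∩ C)) ∪ Y ⊆ ((Y ∪ C) ∪ (C ∩ Y)) ∪ ((Y ∪ C) ∖ (Y ∖ C)).

(⊇) Let x ∈ ((Y ∪ C) ∪ (C ∩ Y)) ∪ ((Y ∪ C) ∖ (Y ∖ C)). Then either x ∈ Y and x ∉ C; or x ∈ C and x ∉ Y; or x ∈ Y ∩ C. In each case x ∈ ((C ∖ Y) ∖ (Y ∩ C)) ∪ Y, so ((Y ∪ C) ∪ (C ∩ Y)) ∪ ((Y ∪ C) ∖ (Y ∖ C)) ⊆ ((C ∖ Y) ∖ (Y ∩ C)) ∪ Y.

Both inclusions hold; the sets are equal.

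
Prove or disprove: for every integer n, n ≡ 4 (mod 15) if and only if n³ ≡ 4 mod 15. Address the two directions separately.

(⇒) Suppose n ≡ 4 (mod 15). Write n = 15j + 4. Then (15j + 4)³ = 3375j³ + 2700j² + 720j + 64 = 15(225j³ + 180j² + 48j + 4) + 4, so n³ ≡ 4 (mod 15).

(⇐) Conversely, suppose n³ ≡ 4 (mod 15). The only residue r in {0, …, 14} with r³ ≡ 4 (mod 15) is r = 4, so n ≡ 4 (mod 15).

The biconditional holds.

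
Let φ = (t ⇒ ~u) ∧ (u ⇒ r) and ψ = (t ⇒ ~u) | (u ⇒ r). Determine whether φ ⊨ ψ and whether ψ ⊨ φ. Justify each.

Only the forward implication holds.

(⇒) Assume the antecedent. If u is true, the antecedent forces (u = T, t = F, r = T), and (t ⇒ ~u) | (u ⇒ r) holds there. If u is false, (t ⇒ ~u) | (u ⇒ r) reduces to true regardless of the other variables. Either way (t ⇒ ~u) | (u ⇒ r) holds.

(⇐) This fails. Under u = T, t = F, r = F, the left side is false but the right side is true.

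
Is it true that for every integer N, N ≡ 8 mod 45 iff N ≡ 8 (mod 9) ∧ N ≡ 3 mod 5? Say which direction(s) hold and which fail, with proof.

[⇒] Suppose N ≡ 8 (mod 45); write N = 45j + 8. Since 9 ∣ 45, reducing mod 9 gives N ≡ 8 (mod 9); since 5 ∣ 45, reducing mod 5 gives N ≡ 8 ≡ 3 (mod 5).

[⇐] Conversely, if N ≡ 8 (mod 9) and N ≡ 3 (mod 5), then by the Chinese remainder theorem N ≡ 8 (mod 45). This is exactly N ≡ 8 (mod 45).

Equivalent; both directions hold.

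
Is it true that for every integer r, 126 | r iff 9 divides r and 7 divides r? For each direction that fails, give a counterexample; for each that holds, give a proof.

Not equivalent: only (⇒) holds.

(→) If 126 ∣ r, write r = 126q. Since 126 = 14·9, r = 9·(14q), so 9 ∣ r; and since 126 = 18·7, r = 7·(18q), so 7 ∣ r.

(←) This fails: take r = 63. Both 9 ∣ 63 and 7 ∣ 63, yet 63 is not a multiple of 126 (since 63 = 0·126 + 63), so 126 ∤ 63.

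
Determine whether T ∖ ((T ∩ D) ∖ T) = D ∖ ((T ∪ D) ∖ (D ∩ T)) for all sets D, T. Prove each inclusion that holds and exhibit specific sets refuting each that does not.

(⟹) This inclusion fails. Take D = ∅, T = {1}; then 1 ∈ T ∖ ((T ∩ D) ∖ T) but 1 ∉ D ∖ ((T ∪ D) ∖ (D ∩ T)).

(⟸) Let x ∈ D ∖ ((T ∪ D) ∖ (D ∩ T)). Then x ∈ D ∩ T, from which x ∈ T ∖ ((T ∩ D) ∖ T).

The sets are not equal: only the reverse inclusion holds.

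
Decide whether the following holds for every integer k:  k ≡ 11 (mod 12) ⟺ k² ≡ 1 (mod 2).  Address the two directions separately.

Only the forward direction holds.

Forward direction. Suppose k ≡ 11 (mod 12). Then k² ≡ 11² = 121 (mod 12), and since 2 ∣ 12, also k² ≡ 1 (mod 2).

Converse. This fails: take k = 1. Then 1² = 1 ≡ 1 (mod 2), yet 1 ≡ 1 (mod 12), not 11.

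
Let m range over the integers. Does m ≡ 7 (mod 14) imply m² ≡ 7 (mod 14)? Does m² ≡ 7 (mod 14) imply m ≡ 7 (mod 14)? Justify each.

Both directions hold; the statement is true.

(→) Suppose m ≡ 7 (mod 14). Write m = 14j + 7. Then (14j + 7)² = 196j² + 196j + 49 = 14(14j² + 14j + 3) + 7, so m² ≡ 7 (mod 14).

(←) Conversely, suppose m² ≡ 7 (mod 14). The only residue r in {0, …, 13} with r² ≡ 7 (mod 14) is r = 7, so m ≡ 7 (mod 14).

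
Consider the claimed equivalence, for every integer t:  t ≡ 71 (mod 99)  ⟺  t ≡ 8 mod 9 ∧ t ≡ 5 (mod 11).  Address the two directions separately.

Both directions hold; the statement is true.

Forward direction. Suppose t ≡ 71 (mod 99); write t = 99j + 71. Since 9 ∣ 99, reducing mod 9 gives t ≡ 71 ≡ 8 (mod 9); since 11 ∣ 99, reducing mod 11 gives t ≡ 71 ≡ 5 (mod 11).

Converse. If t ≡ 8 (mod 9) and t ≡ 5 (mod 11), then by the Chinese remainder theorem t ≡ 71 (mod 99). This is exactly t ≡ 71 (mod 99).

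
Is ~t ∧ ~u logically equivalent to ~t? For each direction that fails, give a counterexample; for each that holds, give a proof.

(⟹) Assume the antecedent. If t is true, the antecedent cannot hold. If t is false, ~t reduces to true regardless of the other variables. Either way ~t holds.

(⟸) This fails. Under t = F, u = T, the left side is false but the right side is true.

The forward direction holds; the converse fails.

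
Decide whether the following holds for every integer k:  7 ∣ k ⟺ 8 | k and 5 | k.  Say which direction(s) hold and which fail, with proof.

[⇒] This fails: take k = 7. Certainly 7 ∣ 7, but 8 ∤ 7.

[⇐] This fails: take k = 40. Both 8 ∣ 40 and 5 ∣ 40, yet 40 is not a multiple of 7 (since 40 = 5·7 + 5), so 7 ∤ 40.

Neither direction holds.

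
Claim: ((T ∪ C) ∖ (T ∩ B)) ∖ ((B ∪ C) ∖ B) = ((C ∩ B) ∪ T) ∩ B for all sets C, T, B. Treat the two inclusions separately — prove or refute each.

Forward inclusion. This inclusion fails. Take C = ∅, T = {1}, B = ∅; then 1 ∈ ((T ∪ C) ∖ (T ∩ B)) ∖ ((B ∪ C) ∖ B) but 1 ∉ ((C ∩ B) ∪ T) ∩ B.

Reverse inclusion. This inclusion fails. Take C = ∅, T = {1}, B = {1}; then 1 ∈ ((C ∩ B) ∪ T) ∩ B but 1 ∉ ((T ∪ C) ∖ (T ∩ B)) ∖ ((B ∪ C) ∖ B).

Neither inclusion holds.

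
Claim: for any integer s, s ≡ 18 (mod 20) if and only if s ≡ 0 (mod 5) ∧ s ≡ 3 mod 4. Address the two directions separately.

(⟹) This fails: s = 18 gives 18 ≡ 18 (mod 20) but 18 ≡ 3 (mod 5), so the conjunction on the right does not hold.

(⟸) This fails: s = 15 satisfies both congruences on the right (15 ≡ 0 mod 5 and 15 ≡ 3 mod 4) yet 15 ≡ 15 (mod 20), not 18.

(⇒) fails and (⇐) fails.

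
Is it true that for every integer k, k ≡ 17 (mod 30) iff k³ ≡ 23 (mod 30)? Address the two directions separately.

Both implications hold.

(⟹) Suppose k ≡ 17 (mod 30). Write k = 30j + 17. Then (30j + 17)³ = 27000j³ + 45900j² + 26010j + 4913 = 30(900j³ + 1530j² + 867j + 163) + 23, so k³ ≡ 23 (mod 30).

(⟸) Conversely, suppose k³ ≡ 23 (mod 30). The only residue r in {0, …, 29} with r³ ≡ 23 (mod 30) is r = 17, so k ≡ 17 (mod 30).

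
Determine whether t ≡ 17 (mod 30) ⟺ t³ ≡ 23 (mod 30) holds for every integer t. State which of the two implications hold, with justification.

Equivalent; both directions hold.

Forward direction. Suppose t ≡ 17 (mod 30). Write t = 30j + 17. Then (30j + 17)³ = 27000j³ + 45900j² + 26010j + 4913 = 30(900j³ + 1530j² + 867j + 163) + 23, so t³ ≡ 23 (mod 30).

Converse. Suppose t³ ≡ 23 (mod 30). The only residue r in {0, …, 29} with r³ ≡ 23 (mod 30) is r = 17, so t ≡ 17 (mod 30).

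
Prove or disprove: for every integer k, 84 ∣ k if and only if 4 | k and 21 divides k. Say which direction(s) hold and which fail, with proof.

(→) If 84 ∣ k, write k = 84q. Since 84 = 21·4, k = 4·(21q), so 4 ∣ k; and since 84 = 4·21, k = 21·(4q), so 21 ∣ k.

(←) Suppose 4 ∣ k and 21 ∣ k. Any common multiple of 4 and 21 is a multiple of their lcm; here gcd(4, 21) = 1, so lcm(4, 21) = 4·21 = 84, so 84 ∣ k.

Both directions hold; the statement is true.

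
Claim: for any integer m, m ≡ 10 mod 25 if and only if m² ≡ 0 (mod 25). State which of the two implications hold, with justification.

Only the forward implication holds.

[⇐] This fails: take m = 0. Then 0² = 0 ≡ 0 (mod 25), yet 0 ≡ 0 (mod 25), not 10.

[⇒] Suppose m ≡ 10 mod 25. Write m = 25j + 10. Then (25j + 10)² = 625j² + 500j + 100 = 25(25j² + 20j + 4) + 0, so m² ≡ 0 (mod 25).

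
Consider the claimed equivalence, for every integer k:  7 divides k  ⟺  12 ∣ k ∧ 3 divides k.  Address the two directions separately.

[⇒] This fails: take k = 7. Certainly 7 ∣ 7, but 12 ∤ 7.

[⇐] This fails: take k = 12. Both 12 ∣ 12 and 3 ∣ 12, yet 12 is not a multiple of 7 (since 12 = 1·7 + 5), so 7 ∤ 12.

Neither direction holds.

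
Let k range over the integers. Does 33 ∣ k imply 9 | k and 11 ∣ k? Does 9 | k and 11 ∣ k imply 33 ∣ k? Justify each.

(⟹) This fails: take k = 33. Certainly 33 ∣ 33, but 9 ∤ 33.

(⟸) Suppose 9 ∣ k and 11 ∣ k. Any common multiple of 9 and 11 is a multiple of their lcm; here gcd(9, 11) = 1, so lcm(9, 11) = 9·11 = 99, so 99 ∣ k. Since 33 ∣ 99, it follows that 33 ∣ k.

Only the converse holds.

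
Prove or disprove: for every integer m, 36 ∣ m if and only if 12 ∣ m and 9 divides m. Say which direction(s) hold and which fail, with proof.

Both implications hold.

[⇒] If 36 ∣ m, write m = 36q. Since 36 = 3·12, m = 12·(3q), so 12 ∣ m; and since 36 = 4·9, m = 9·(4q), so 9 ∣ m.

[⇐] Suppose 12 ∣ m and 9 ∣ m. Any common multiple of 12 and 9 is a multiple of their lcm; here lcm(12, 9) = 12·9/gcd(12, 9) = 108/3 = 36, so 36 ∣ m.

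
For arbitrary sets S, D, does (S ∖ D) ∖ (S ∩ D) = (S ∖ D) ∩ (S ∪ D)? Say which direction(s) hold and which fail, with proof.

Reverse inclusion. Let x ∈ (S ∖ D) ∩ (S ∪ D). Then x ∈ S and x ∉ D, from which x ∈ (S ∖ D) ∖ (S ∩ D).

Forward inclusion. Let x ∈ (S ∖ D) ∖ (S ∩ D). Then x ∈ S and x ∉ D, from which x ∈ (S ∖ D) ∩ (S ∪ D).

Both inclusions hold.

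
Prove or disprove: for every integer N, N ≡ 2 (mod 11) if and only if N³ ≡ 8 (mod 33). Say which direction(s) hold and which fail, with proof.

(⟸) The residues r modulo 33 with r³ ≡ 8 (mod 33) are exactly {2}, and each is ≡ 2 (mod 11).

(⟹) This fails: take N = 13. Then 13 ≡ 2 (mod 11), but 13³ = 2197 ≡ 19 (mod 33), not 8.

(⇒) fails; (⇐) holds.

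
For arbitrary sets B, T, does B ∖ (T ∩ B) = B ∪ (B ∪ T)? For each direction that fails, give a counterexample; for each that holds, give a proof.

Only the forward inclusion holds.

(⊆) Let x ∈ B ∖ (T ∩ B). Then x ∈ B and x ∉ T, from which x ∈ B ∪ (B ∪ T).

(⊇) This inclusion fails. Take B = ∅, T = {1}; then 1 ∈ B ∪ (B ∪ T) but 1 ∉ B ∖ (T ∩ B).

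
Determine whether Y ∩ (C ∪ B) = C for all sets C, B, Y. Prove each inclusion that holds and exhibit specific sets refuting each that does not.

Both inclusions fail.

(⊆) This inclusion fails. Take C = ∅, B = {1}, Y = {1}; then 1 ∈ Y ∩ (C ∪ B) but 1 ∉ C.

(⊇) This inclusion fails. Take C = {1}, B = ∅, Y = ∅; then 1 ∈ C but 1 ∉ Y ∩ (C ∪ B).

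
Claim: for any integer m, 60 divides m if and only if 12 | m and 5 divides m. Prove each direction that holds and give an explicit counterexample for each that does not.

Both directions hold; the statement is true.

(←) Suppose 12 ∣ m and 5 ∣ m. Any common multiple of 12 and 5 is a multiple of their lcm; here gcd(12, 5) = 1, so lcm(12, 5) = 12·5 = 60, so 60 ∣ m.

(→) If 60 ∣ m, write m = 60q. Since 60 = 5·12, m = 12·(5q), so 12 ∣ m; and since 60 = 12·5, m = 5·(12q), so 5 ∣ m.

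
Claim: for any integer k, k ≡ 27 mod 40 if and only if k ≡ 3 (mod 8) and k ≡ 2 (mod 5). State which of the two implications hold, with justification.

Forward direction. Suppose k ≡ 27 (mod 40); write k = 40j + 27. Since 8 ∣ 40, reducing mod 8 gives k ≡ 27 ≡ 3 (mod 8); since 5 ∣ 40, reducing mod 5 gives k ≡ 27 ≡ 2 (mod 5).

Converse. If k ≡ 3 (mod 8) and k ≡ 2 (mod 5), then by the Chinese remainder theorem k ≡ 27 (mod 40). This is exactly k ≡ 27 (mod 40).

Equivalent; both directions hold.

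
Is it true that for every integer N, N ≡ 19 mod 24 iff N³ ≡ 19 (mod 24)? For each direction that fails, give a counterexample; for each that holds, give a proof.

Both implications hold.

(⟹) Suppose N ≡ 19 mod 24. Write N = 24j + 19. Then (24j + 19)³ = 13824j³ + 32832j² + 25992j + 6859 = 24(576j³ + 1368j² + 1083j + 285) + 19, so N³ ≡ 19 (mod 24).

(⟸) Conversely, suppose N³ ≡ 19 (mod 24). The only residue r in {0, …, 23} with r³ ≡ 19 (mod 24) is r = 19, so N ≡ 19 (mod 24).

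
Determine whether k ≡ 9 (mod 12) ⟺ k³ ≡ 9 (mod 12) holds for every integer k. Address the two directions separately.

Both directions hold.

[⇒] Suppose k ≡ 9 (mod 12). Write k = 12j + 9. Then (12j + 9)³ = 1728j³ + 3888j² + 2916j + 729 = 12(144j³ + 324j² + 243j + 60) + 9, so k³ ≡ 9 (mod 12).

[⇐] Conversely, suppose k³ ≡ 9 (mod 12). The only residue r in {0, …, 11} with r³ ≡ 9 (mod 12) is r = 9, so k ≡ 9 (mod 12).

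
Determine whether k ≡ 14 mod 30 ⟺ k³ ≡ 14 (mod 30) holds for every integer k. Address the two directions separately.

Equivalent; both directions hold.

(→) Suppose k ≡ 14 mod 30. Write k = 30j + 14. Then (30j + 14)³ = 27000j³ + 37800j² + 17640j + 2744 = 30(900j³ + 1260j² + 588j + 91) + 14, so k³ ≡ 14 (mod 30).

(←) Conversely, suppose k³ ≡ 14 (mod 30). The only residue r in {0, …, 29} with r³ ≡ 14 (mod 30) is r = 14, so k ≡ 14 (mod 30).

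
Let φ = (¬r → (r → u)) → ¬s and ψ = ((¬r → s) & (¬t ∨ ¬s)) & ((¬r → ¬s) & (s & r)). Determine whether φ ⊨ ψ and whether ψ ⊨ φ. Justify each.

Forward direction. This fails. Under r = F, u = F, s = F, t = F, the left side is true but the right side is false.

Converse. This fails. Under r = T, u = F, s = T, t = F, the left side is false but the right side is true.

Neither direction holds.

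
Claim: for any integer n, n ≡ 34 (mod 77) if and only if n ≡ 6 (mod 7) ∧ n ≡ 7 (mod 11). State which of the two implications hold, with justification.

(⇒) This fails: n = 34 gives 34 ≡ 34 (mod 77) but 34 ≡ 1 (mod 11), so the conjunction on the right does not hold.

(⇐) This fails: n = 62 satisfies both congruences on the right (62 ≡ 6 mod 7 and 62 ≡ 7 mod 11) yet 62 ≡ 62 (mod 77), not 34.

Neither direction holds.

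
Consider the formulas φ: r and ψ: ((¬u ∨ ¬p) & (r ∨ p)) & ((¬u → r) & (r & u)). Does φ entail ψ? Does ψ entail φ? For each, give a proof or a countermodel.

(⇐) Assume the antecedent. If r is true, r reduces to true regardless of the other variables. If r is false, the antecedent cannot hold. Either way r holds.

(⇒) This fails. Under r = T, p = F, u = F, the left side is true but the right side is false.

Not equivalent: only (⇐) holds.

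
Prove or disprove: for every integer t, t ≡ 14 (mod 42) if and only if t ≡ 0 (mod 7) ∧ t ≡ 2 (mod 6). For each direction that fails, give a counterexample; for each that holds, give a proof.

Equivalent; both directions hold.

Converse. If t ≡ 0 (mod 7) and t ≡ 2 (mod 6), then by the Chinese remainder theorem t ≡ 14 (mod 42). This is exactly t ≡ 14 (mod 42).

Forward direction. Suppose t ≡ 14 (mod 42); write t = 42j + 14. Since 7 ∣ 42, reducing mod 7 gives t ≡ 14 ≡ 0 (mod 7); since 6 ∣ 42, reducing mod 6 gives t ≡ 14 ≡ 2 (mod 6).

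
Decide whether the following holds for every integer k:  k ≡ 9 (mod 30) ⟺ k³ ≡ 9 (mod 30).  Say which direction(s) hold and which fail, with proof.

Equivalent; both directions hold.

(→) Suppose k ≡ 9 (mod 30). Write k = 30j + 9. Then (30j + 9)³ = 27000j³ + 24300j² + 7290j + 729 = 30(900j³ + 810j² + 243j + 24) + 9, so k³ ≡ 9 (mod 30).

(←) Conversely, suppose k³ ≡ 9 (mod 30). The only residue r in {0, …, 29} with r³ ≡ 9 (mod 30) is r = 9, so k ≡ 9 (mod 30).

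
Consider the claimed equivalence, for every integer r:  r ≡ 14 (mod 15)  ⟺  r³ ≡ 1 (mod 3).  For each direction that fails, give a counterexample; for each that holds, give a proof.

(⟹) This fails: take r = 14. Then 14 ≡ 14 (mod 15), but 14³ = 2744 ≡ 2 (mod 3), not 1.

(⟸) This fails: take r = 1. Then 1³ = 1 ≡ 1 (mod 3), yet 1 ≡ 1 (mod 15), not 14.

Both directions fail.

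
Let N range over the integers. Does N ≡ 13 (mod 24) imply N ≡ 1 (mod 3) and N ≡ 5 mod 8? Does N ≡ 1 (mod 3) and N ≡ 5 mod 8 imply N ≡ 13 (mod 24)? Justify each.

Both directions hold.

Forward direction. Suppose N ≡ 13 (mod 24); write N = 24j + 13. Since 3 ∣ 24, reducing mod 3 gives N ≡ 13 ≡ 1 (mod 3); since 8 ∣ 24, reducing mod 8 gives N ≡ 13 ≡ 5 (mod 8).

Converse. If N ≡ 1 (mod 3) and N ≡ 5 (mod 8), then by the Chinese remainder theorem N ≡ 13 (mod 24). This is exactly N ≡ 13 (mod 24).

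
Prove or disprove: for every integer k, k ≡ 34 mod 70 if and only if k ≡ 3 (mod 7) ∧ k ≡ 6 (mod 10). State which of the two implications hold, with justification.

Neither direction holds.

Forward direction. This fails: k = 34 gives 34 ≡ 34 (mod 70) but 34 ≡ 6 (mod 7), so the conjunction on the right does not hold.

Converse. This fails: k = 66 satisfies both congruences on the right (66 ≡ 3 mod 7 and 66 ≡ 6 mod 10) yet 66 ≡ 66 (mod 70), not 34.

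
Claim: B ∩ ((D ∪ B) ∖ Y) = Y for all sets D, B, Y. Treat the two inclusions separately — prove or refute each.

Both inclusions fail.

(⊆) This inclusion fails. Take D = ∅, B = {1}, Y = ∅; then 1 ∈ B ∩ ((D ∪ B) ∖ Y) but 1 ∉ Y.

(⊇) This inclusion fails. Take D = ∅, B = ∅, Y = {1}; then 1 ∈ Y but 1 ∉ B ∩ ((D ∪ B) ∖ Y).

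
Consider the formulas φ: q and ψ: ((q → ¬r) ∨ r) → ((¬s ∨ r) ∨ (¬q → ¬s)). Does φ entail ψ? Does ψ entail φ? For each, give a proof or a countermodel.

Only the forward direction holds.

(⟸) This fails. Under r = F, q = F, s = F, the left side is false but the right side is true.

(⟹) Assume the antecedent. If r is true, the consequent reduces to true regardless of the other variables. If r is false, the antecedent forces (r = F, q = T, s = F) or (r = F, q = T, s = T), and the consequent holds there. Either way the consequent holds.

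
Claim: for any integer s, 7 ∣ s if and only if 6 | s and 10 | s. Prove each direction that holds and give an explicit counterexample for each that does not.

[⇒] This fails: take s = 7. Certainly 7 ∣ 7, but 6 ∤ 7.

[⇐] This fails: take s = 30. Both 6 ∣ 30 and 10 ∣ 30, yet 30 is not a multiple of 7 (since 30 = 4·7 + 2), so 7 ∤ 30.

(⇒) fails and (⇐) fails.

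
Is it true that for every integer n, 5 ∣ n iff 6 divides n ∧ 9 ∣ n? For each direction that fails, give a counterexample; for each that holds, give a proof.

(⇒) fails and (⇐) fails.

(→) This fails: take n = 5. Certainly 5 ∣ 5, but 6 ∤ 5.

(←) This fails: take n = 18. Both 6 ∣ 18 and 9 ∣ 18, yet 18 is not a multiple of 5 (since 18 = 3·5 + 3), so 5 ∤ 18.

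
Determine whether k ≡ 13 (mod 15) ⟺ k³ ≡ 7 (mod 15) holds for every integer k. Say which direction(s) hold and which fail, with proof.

(⟸) Suppose k³ ≡ 7 (mod 15). The only residue r in {0, …, 14} with r³ ≡ 7 (mod 15) is r = 13, so k ≡ 13 (mod 15).

(⟹) Suppose k ≡ 13 (mod 15). Write k = 15j + 13. Then (15j + 13)³ = 3375j³ + 8775j² + 7605j + 2197 = 15(225j³ + 585j² + 507j + 146) + 7, so k³ ≡ 7 (mod 15).

Both directions hold.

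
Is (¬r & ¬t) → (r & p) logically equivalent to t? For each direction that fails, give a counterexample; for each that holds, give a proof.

Only the reverse direction holds.

[⇐] Assume the antecedent. If p is true, the antecedent forces (p = T, t = T, r = F) or (p = T, t = T, r = T), and (¬r & ¬t) → (r & p) holds there. If p is false, the antecedent forces (p = F, t = T, r = F) or (p = F, t = T, r = T), and (¬r & ¬t) → (r & p) holds there. Either way (¬r & ¬t) → (r & p) holds.

[⇒] This fails. Under p = F, t = F, r = T, the left side is true but the right side is false.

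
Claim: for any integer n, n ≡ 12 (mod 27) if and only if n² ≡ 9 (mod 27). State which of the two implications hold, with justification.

Not equivalent: only (⇒) holds.

Forward direction. Suppose n ≡ 12 (mod 27). Write n = 27j + 12. Then (27j + 12)² = 729j² + 648j + 144 = 27(27j² + 24j + 5) + 9, so n² ≡ 9 (mod 27).

Converse. This fails: take n = 3. Then 3² = 9 ≡ 9 (mod 27), yet 3 ≡ 3 (mod 27), not 12.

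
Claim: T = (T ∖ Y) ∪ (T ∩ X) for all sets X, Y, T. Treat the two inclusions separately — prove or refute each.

Forward inclusion. This inclusion fails. Take X = ∅, Y = {1}, T = {1}; then 1 ∈ T but 1 ∉ (T ∖ Y) ∪ (T ∩ X).

Reverse inclusion. Let x ∈ (T ∖ Y) ∪ (T ∩ X). Then either x ∈ T and x ∉ X, Y; or x ∈ X ∩ T and x ∉ Y; or x ∈ X ∩ Y ∩ T. In each case x ∈ T, so (T ∖ Y) ∪ (T ∩ X) ⊆ T.

Only the reverse inclusion holds.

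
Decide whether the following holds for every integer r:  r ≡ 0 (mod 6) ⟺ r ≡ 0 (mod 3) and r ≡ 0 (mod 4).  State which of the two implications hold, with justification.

The forward direction fails; the converse holds.

(←) If r ≡ 0 (mod 3) and r ≡ 0 (mod 4), then by the Chinese remainder theorem r ≡ 0 (mod 12). Since 0 ≡ 0 (mod 6) and 6 ∣ 12, we get r ≡ 0 (mod 6).

(→) This fails: r = 6 gives 6 ≡ 0 (mod 6) but 6 ≡ 2 (mod 4), so the conjunction on the right does not hold.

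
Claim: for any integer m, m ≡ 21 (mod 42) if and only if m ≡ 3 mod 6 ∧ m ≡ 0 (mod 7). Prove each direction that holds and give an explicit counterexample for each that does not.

Converse. If m ≡ 3 (mod 6) and m ≡ 0 (mod 7), then by the Chinese remainder theorem m ≡ 21 (mod 42). This is exactly m ≡ 21 (mod 42).

Forward direction. Suppose m ≡ 21 (mod 42); write m = 42j + 21. Since 6 ∣ 42, reducing mod 6 gives m ≡ 21 ≡ 3 (mod 6); since 7 ∣ 42, reducing mod 7 gives m ≡ 21 ≡ 0 (mod 7).

Equivalent; both directions hold.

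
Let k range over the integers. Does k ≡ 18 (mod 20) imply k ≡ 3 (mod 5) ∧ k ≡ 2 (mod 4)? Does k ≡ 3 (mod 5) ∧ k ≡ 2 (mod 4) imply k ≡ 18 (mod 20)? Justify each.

(→) Suppose k ≡ 18 (mod 20); write k = 20j + 18. Since 5 ∣ 20, reducing mod 5 gives k ≡ 18 ≡ 3 (mod 5); since 4 ∣ 20, reducing mod 4 gives k ≡ 18 ≡ 2 (mod 4).

(←) Conversely, if k ≡ 3 (mod 5) and k ≡ 2 (mod 4), then by the Chinese remainder theorem k ≡ 18 (mod 20). This is exactly k ≡ 18 (mod 20).

Equivalent; both directions hold.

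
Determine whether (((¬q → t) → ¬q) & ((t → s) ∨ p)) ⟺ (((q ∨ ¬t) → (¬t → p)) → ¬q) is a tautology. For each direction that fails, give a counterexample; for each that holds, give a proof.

Forward direction. Assume the antecedent. If q is true, the antecedent cannot hold. If q is false, ((q ∨ ¬t) → (¬t → p)) → ¬q reduces to true regardless of the other variables. Either way ((q ∨ ¬t) → (¬t → p)) → ¬q holds.

Converse. This fails. Under p = F, t = T, q = F, s = F, the left side is false but the right side is true.

(⇒) holds; (⇐) fails.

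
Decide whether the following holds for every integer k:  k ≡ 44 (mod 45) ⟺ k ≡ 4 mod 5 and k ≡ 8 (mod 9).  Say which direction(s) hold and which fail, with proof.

Equivalent; both directions hold.

(←) If k ≡ 4 (mod 5) and k ≡ 8 (mod 9), then by the Chinese remainder theorem k ≡ 44 (mod 45). This is exactly k ≡ 44 (mod 45).

(→) Suppose k ≡ 44 (mod 45); write k = 45j + 44. Since 5 ∣ 45, reducing mod 5 gives k ≡ 44 ≡ 4 (mod 5); since 9 ∣ 45, reducing mod 9 gives k ≡ 44 ≡ 8 (mod 9).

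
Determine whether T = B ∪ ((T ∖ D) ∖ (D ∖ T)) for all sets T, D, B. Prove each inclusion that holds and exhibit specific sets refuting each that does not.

(⊆) fails and (⊇) fails.

(⊆) This inclusion fails. Take T = {1}, D = {1}, B = ∅; then 1 ∈ T but 1 ∉ B ∪ ((T ∖ D) ∖ (D ∖ T)).

(⊇) This inclusion fails. Take T = ∅, D = ∅, B = {1}; then 1 ∈ B ∪ ((T ∖ D) ∖ (D ∖ T)) but 1 ∉ T.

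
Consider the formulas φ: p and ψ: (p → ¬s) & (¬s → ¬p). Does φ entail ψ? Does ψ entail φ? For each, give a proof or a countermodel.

(⇒) fails and (⇐) fails.

(⟹) This fails. Under p = T, s = F, the left side is true but the right side is false.

(⟸) This fails. Under p = F, s = F, the left side is false but the right side is true.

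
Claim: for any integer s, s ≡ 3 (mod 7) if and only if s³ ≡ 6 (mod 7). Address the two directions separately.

Forward direction. Suppose s ≡ 3 (mod 7). Write s = 7j + 3. Then (7j + 3)³ = 343j³ + 441j² + 189j + 27 = 7(49j³ + 63j² + 27j + 3) + 6, so s³ ≡ 6 (mod 7).

Converse. This fails: take s = 5. Then 5³ = 125 ≡ 6 (mod 7), yet 5 ≡ 5 (mod 7), not 3.

Only the forward direction holds.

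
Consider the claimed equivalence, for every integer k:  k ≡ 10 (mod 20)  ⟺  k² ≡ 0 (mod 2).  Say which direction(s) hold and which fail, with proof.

(⇒) Suppose k ≡ 10 (mod 20). Then k² ≡ 10² = 100 (mod 20), and since 2 ∣ 20, also k² ≡ 0 (mod 2).

(⇐) This fails: take k = 0. Then 0² = 0 ≡ 0 (mod 2), yet 0 ≡ 0 (mod 20), not 10.

The forward direction holds; the converse fails.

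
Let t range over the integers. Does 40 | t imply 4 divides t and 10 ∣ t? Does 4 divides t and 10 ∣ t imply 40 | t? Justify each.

Not equivalent: only (⇒) holds.

Forward direction. If 40 ∣ t, write t = 40q. Since 40 = 10·4, t = 4·(10q), so 4 ∣ t; and since 40 = 4·10, t = 10·(4q), so 10 ∣ t.

Converse. This fails: take t = 20. Both 4 ∣ 20 and 10 ∣ 20, yet 20 is not a multiple of 40 (since 20 = 0·40 + 20), so 40 ∤ 20.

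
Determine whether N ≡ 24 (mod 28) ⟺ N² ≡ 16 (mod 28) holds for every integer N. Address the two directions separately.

Only the forward implication holds.

(⇒) Suppose N ≡ 24 (mod 28). Write N = 28j + 24. Then (28j + 24)² = 784j² + 1344j + 576 = 28(28j² + 48j + 20) + 16, so N² ≡ 16 (mod 28).

(⇐) This fails: take N = 4. Then 4² = 16 ≡ 16 (mod 28), yet 4 ≡ 4 (mod 28), not 24.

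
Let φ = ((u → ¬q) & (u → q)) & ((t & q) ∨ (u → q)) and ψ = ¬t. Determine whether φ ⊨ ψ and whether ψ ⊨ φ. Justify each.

Forward direction. This fails. Under q = F, t = T, u = F, the left side is true but the right side is false.

Converse. This fails. Under q = F, t = F, u = T, the left side is false but the right side is true.

Both directions fail.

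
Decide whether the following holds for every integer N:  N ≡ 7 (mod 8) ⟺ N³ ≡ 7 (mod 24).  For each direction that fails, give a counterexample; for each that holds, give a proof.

Forward direction. This fails: take N = 15. Then 15 ≡ 7 (mod 8), but 15³ = 3375 ≡ 15 (mod 24), not 7.

Converse. The residues r modulo 24 with r³ ≡ 7 (mod 24) are exactly {7}, and each is ≡ 7 (mod 8).

Only the converse holds.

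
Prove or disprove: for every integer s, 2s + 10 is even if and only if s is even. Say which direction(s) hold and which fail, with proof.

(⇒) fails; (⇐) holds.

(→) This fails: take s = 5. Then 2s + 10 = 20, which is even, yet s = 5 is odd, not even.

(←) Suppose s is even. Since 2 is even, 2s is even for every s, so 2s + 10 has the same parity as 10, which is even. Hence 2s + 10 is even.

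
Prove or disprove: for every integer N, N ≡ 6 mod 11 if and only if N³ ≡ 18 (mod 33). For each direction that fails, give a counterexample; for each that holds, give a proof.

Only the converse holds.

[⇒] This fails: take N = 17. Then 17 ≡ 6 (mod 11), but 17³ = 4913 ≡ 29 (mod 33), not 18.

[⇐] Conversely, the residues r modulo 33 with r³ ≡ 18 (mod 33) are exactly {6}, and each is ≡ 6 (mod 11).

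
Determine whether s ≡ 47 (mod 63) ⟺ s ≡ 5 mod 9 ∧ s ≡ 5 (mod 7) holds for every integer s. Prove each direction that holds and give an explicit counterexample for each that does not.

(→) This fails: s = 47 gives 47 ≡ 47 (mod 63) but 47 ≡ 2 (mod 9), so the conjunction on the right does not hold.

(←) This fails: s = 5 satisfies both congruences on the right (5 ≡ 5 mod 9 and 5 ≡ 5 mod 7) yet 5 ≡ 5 (mod 63), not 47.

Neither implication holds.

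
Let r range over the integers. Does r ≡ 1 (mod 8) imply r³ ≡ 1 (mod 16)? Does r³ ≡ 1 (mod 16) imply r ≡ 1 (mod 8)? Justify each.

Only the reverse direction holds.

(⟹) This fails: take r = 9. Then 9 ≡ 1 (mod 8), but 9³ = 729 ≡ 9 (mod 16), not 1.

(⟸) Conversely, the residues r modulo 16 with r³ ≡ 1 (mod 16) are exactly {1}, and each is ≡ 1 (mod 8).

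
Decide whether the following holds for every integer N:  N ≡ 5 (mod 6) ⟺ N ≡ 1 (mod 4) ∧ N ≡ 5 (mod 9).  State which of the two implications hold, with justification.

(←) If N ≡ 1 (mod 4) and N ≡ 5 (mod 9), then by the Chinese remainder theorem N ≡ 5 (mod 36). Since 5 ≡ 5 (mod 6) and 6 ∣ 36, we get N ≡ 5 (mod 6).

(→) This fails: N = 35 gives 35 ≡ 5 (mod 6) but 35 ≡ 3 (mod 4), so the conjunction on the right does not hold.

(⇒) fails; (⇐) holds.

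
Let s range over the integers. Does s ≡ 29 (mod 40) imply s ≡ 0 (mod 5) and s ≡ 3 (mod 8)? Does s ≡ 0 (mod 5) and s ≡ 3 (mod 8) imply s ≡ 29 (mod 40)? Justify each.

Neither implication holds.

Forward direction. This fails: s = 29 gives 29 ≡ 29 (mod 40) but 29 ≡ 4 (mod 5), so the conjunction on the right does not hold.

Converse. This fails: s = 35 satisfies both congruences on the right (35 ≡ 0 mod 5 and 35 ≡ 3 mod 8) yet 35 ≡ 35 (mod 40), not 29.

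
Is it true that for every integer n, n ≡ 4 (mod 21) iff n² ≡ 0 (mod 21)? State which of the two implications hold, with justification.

(→) This fails: take n = 4. Then 4 ≡ 4 (mod 21), but 4² = 16 ≡ 16 (mod 21), not 0.

(←) This fails: take n = 0. Then 0² = 0 ≡ 0 (mod 21), yet 0 ≡ 0 (mod 21), not 4.

Both directions fail.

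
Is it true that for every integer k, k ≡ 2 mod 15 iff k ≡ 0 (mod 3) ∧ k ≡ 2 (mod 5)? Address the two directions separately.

Neither direction holds.

Forward direction. This fails: k = 2 gives 2 ≡ 2 (mod 15) but 2 ≡ 2 (mod 3), so the conjunction on the right does not hold.

Converse. This fails: k = 12 satisfies both congruences on the right (12 ≡ 0 mod 3 and 12 ≡ 2 mod 5) yet 12 ≡ 12 (mod 15), not 2.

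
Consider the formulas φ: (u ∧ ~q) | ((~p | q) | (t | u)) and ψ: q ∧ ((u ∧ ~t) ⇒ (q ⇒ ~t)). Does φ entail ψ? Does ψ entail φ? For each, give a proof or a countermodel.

(⇒) fails; (⇐) holds.

[⇒] This fails. Under p = F, t = F, u = F, q = F, the left side is true but the right side is false.

[⇐] Assume the antecedent. If q is true, the consequent reduces to true regardless of the other variables. If q is false, the antecedent cannot hold. Either way the consequent holds.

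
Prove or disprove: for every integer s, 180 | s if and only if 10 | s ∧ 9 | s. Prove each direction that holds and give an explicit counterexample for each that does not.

Only the forward direction holds.

(⟸) This fails: take s = 90. Both 10 ∣ 90 and 9 ∣ 90, yet 90 is not a multiple of 180 (since 90 = 0·180 + 90), so 180 ∤ 90.

(⟹) If 180 ∣ s, write s = 180q. Since 180 = 18·10, s = 10·(18q), so 10 ∣ s; and since 180 = 20·9, s = 9·(20q), so 9 ∣ s.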